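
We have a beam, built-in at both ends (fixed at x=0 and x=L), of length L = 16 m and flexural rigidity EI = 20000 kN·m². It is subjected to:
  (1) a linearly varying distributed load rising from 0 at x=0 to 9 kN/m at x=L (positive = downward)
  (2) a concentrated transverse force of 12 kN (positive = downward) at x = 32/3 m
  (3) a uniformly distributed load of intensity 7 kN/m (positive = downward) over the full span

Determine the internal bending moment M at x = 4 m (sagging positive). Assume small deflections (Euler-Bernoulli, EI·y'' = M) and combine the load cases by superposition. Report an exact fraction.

M(4) = 922/45 kN·m

Load 1 — triangular load w₀=9 kN/m (0→w₀ over full span):
  M_1 = 3w₀Lx/20 - w₀L²/30 - w₀x³/(6L) = 3·9·16·4/20 - 9·16²/30 - 9·4³/(6·16) = 18/5 kN·m
Load 2 — point force P=12 kN at a=32/3 m (b=L-a=16/3):
  M_2 = Pb²(3a+b)x/L³ - Pab²/L²  [x≤a] = 12·(16/3)²·(3·(32/3)+(16/3))·4/16³ - 12·(32/3)·(16/3)²/16² = -16/9 kN·m
Load 3 — uniform load w=7 kN/m over full span:
  M_3 = wLx/2 - wL²/12 - wx²/2 = 7·16·4/2 - 7·16²/12 - 7·4²/2 = 56/3 kN·m
Superposition: M = Σ M_i = 922/45 kN·m ≈ 20.488889 kN·m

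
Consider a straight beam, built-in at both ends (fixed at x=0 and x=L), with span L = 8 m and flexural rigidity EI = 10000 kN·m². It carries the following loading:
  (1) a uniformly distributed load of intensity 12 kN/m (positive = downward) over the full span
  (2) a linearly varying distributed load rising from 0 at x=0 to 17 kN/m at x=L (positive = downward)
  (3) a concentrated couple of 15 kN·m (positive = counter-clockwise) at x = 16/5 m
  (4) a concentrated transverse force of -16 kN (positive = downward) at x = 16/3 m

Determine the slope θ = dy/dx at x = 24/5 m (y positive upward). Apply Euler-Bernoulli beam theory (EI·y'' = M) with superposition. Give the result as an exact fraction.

θ(24/5) = 12196/3515625 rad

Load 1 — uniform load w=12 kN/m over full span:
  θ_1 = -wx(L-x)(L-2x)/(12EI) = -12·(24/5)·(8-(24/5))·(8-2·(24/5))/(12·10000) = 192/78125 rad
Load 2 — triangular load w₀=17 kN/m (0→w₀ over full span):
  θ_2 = -w₀(2x(L-x)(L-2x)(x+2L)+x²(L-x)²)/(120LEI) = -17·(2·(24/5)·(8-(24/5))·(8-2·(24/5))·((24/5)+2·8)+(24/5)²·(8-(24/5))²)/(120·8·10000) = 544/390625 rad
Load 3 — applied couple M₀=15 kN·m at a=16/5 m (b=L-a=24/5):
  θ_3 = (R_Ax²/2 - M_Ax - M₀(x-a))/EI  [x>a] with R_A=27/10, M_A=9/5 = ((27/10)·(24/5)²/2 - (9/5)·(24/5) - 15·((24/5)-(16/5)))/10000 = -12/78125 rad
Load 4 — point force P=-16 kN at a=16/3 m (b=L-a=8/3):
  θ_4 = -Pb²x(2aL-(3a+b)x)/(2L³EI)  [x≤a] = -(-16)·(8/3)²·(24/5)·(2·(16/3)·8-(3·(16/3)+(8/3))·(24/5))/(2·8³·10000) = -32/140625 rad
Superposition: θ = Σ θ_i = 12196/3515625 rad ≈ 0.003469 rad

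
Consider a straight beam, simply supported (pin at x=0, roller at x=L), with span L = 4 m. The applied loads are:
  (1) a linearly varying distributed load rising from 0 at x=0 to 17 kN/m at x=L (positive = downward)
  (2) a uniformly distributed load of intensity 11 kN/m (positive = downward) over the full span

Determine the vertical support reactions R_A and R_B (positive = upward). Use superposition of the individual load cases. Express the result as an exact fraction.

Load 1 — triangular load w₀=17 kN/m (0→w₀ over full span):
  R_A = w₀L/6 = 17·4/6 = 34/3 kN
  R_B = w₀L/3 = 17·4/3 = 68/3 kN
Load 2 — uniform load w=11 kN/m over full span:
  R_A = wL/2 = 11·4/2 = 22 kN
  R_B = wL/2 = 11·4/2 = 22 kN
Superposition: R_A = 100/3 kN, R_B = 134/3 kN

R_A = 100/3 kN, R_B = 134/3 kN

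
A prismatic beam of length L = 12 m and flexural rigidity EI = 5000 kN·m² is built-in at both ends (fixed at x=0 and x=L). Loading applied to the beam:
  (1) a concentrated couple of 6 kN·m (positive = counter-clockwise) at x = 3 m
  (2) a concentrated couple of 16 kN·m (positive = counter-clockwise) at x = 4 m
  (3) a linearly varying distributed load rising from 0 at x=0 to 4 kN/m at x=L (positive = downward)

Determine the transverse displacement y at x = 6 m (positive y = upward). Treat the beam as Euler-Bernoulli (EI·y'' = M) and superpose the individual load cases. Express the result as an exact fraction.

Load 1 — applied couple M₀=6 kN·m at a=3 m (b=L-a=9):
  y_1 = (R_Ax³/6 - M_Ax²/2 - M₀(x-a)²/2)/EI  [x>a] with R_A=9/16, M_A=-9/8 = ((9/16)·6³/6 - (-9/8)·6²/2 - 6·(6-3)²/2)/5000 = 27/10000 m
Load 2 — applied couple M₀=16 kN·m at a=4 m (b=L-a=8):
  y_2 = (R_Ax³/6 - M_Ax²/2 - M₀(x-a)²/2)/EI  [x>a] with R_A=16/9, M_A=0 = ((16/9)·6³/6 - 0·6²/2 - 16·(6-4)²/2)/5000 = 4/625 m
Load 3 — triangular load w₀=4 kN/m (0→w₀ over full span):
  y_3 = -w₀x²(L-x)²(x+2L)/(120LEI) = -4·6²·(12-6)²·(6+2·12)/(120·12·5000) = -27/1250 m
Superposition: y = Σ y_i = -1/80 m ≈ -0.012500 m

y(6) = -1/80 m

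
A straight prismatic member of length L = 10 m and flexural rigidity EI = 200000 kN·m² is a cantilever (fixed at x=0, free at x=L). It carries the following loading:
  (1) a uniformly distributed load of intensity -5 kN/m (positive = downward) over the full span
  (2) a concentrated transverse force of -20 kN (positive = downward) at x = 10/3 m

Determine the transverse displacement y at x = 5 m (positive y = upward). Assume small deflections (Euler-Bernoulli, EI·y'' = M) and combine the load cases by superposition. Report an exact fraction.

Load 1 — uniform load w=-5 kN/m over full span:
  y_1 = -wx²(x²-4Lx+6L²)/(24EI) = -(-5)·5²·(5²-4·10·5+6·10²)/(24·200000) = 17/1536 m
Load 2 — point force P=-20 kN at a=10/3 m (b=L-a=20/3):
  y_2 = -Pa²(3x-a)/(6EI)  [x>a] = -(-20)·(10/3)²·(3·5-(10/3))/(6·200000) = 7/3240 m
Superposition: y = Σ y_i = 2743/207360 m ≈ 0.013228 m

y(5) = 2743/207360 m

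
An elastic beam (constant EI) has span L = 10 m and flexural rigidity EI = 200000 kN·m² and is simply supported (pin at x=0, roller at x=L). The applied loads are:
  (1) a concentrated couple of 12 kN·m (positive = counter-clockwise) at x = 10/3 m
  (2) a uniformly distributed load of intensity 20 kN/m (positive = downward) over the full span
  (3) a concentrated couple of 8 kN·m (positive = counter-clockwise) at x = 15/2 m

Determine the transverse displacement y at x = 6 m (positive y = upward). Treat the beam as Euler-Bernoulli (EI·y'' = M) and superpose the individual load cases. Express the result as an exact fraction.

Load 1 — applied couple M₀=12 kN·m at a=10/3 m (b=L-a=20/3):
  y_1 = (M₀x³/(6L)-M₀(x-a)²/2+C₁x)/EI  [x>a] with C₁=M₀(3b²-L²)/(6L)=20/3 = (12·6³/(6·10)-12·(6-(10/3))²/2+(20/3)·6)/200000 = 19/93750 m
Load 2 — uniform load w=20 kN/m over full span:
  y_2 = -wx(L³-2Lx²+x³)/(24EI) = -20·6·(10³-2·10·6²+6³)/(24·200000) = -31/2500 m
Load 3 — applied couple M₀=8 kN·m at a=15/2 m (b=L-a=5/2):
  y_3 = (M₀x³/(6L)+C₁x)/EI  [x≤a] with C₁=M₀(3b²-L²)/(6L)=-65/6 = (8·6³/(6·10)+(-65/6)·6)/200000 = -181/1000000 m
Superposition: y = Σ y_i = -7427/600000 m ≈ -0.012378 m

y(6) = -7427/600000 m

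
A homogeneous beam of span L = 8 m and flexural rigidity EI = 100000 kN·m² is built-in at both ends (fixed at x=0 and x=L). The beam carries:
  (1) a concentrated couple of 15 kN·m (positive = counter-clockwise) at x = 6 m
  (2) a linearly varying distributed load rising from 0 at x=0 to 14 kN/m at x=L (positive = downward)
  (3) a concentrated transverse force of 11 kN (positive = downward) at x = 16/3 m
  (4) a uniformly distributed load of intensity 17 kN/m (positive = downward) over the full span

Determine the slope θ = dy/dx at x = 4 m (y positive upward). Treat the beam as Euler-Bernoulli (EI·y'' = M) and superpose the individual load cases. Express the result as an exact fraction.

Load 1 — applied couple M₀=15 kN·m at a=6 m (b=L-a=2):
  θ_1 = (R_Ax²/2 - M_Ax)/EI  [x≤a] with R_A=135/64, M_A=75/16 = ((135/64)·4²/2 - (75/16)·4)/100000 = -3/160000 rad
Load 2 — triangular load w₀=14 kN/m (0→w₀ over full span):
  θ_2 = -w₀(2x(L-x)(L-2x)(x+2L)+x²(L-x)²)/(120LEI) = -14·(2·4·(8-4)·(8-2·4)·(4+2·8)+4²·(8-4)²)/(120·8·100000) = -7/187500 rad
Load 3 — point force P=11 kN at a=16/3 m (b=L-a=8/3):
  θ_3 = -Pb²x(2aL-(3a+b)x)/(2L³EI)  [x≤a] = -11·(8/3)²·4·(2·(16/3)·8-(3·(16/3)+(8/3))·4)/(2·8³·100000) = -11/337500 rad
Load 4 — uniform load w=17 kN/m over full span:
  θ_4 = -wx(L-x)(L-2x)/(12EI) = -17·4·(8-4)·(8-2·4)/(12·100000) = 0 rad
Superposition: θ = Σ θ_i = -9577/108000000 rad ≈ -0.000089 rad

θ(4) = -9577/108000000 rad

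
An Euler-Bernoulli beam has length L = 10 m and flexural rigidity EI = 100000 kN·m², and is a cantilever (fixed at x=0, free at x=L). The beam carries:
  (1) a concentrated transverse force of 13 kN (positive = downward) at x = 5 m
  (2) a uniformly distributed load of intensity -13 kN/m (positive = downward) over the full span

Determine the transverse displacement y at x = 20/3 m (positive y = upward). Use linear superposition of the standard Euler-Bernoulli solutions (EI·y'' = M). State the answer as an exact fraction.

Load 1 — point force P=13 kN at a=5 m (b=L-a=5):
  y_1 = -Pa²(3x-a)/(6EI)  [x>a] = -13·5²·(3·(20/3)-5)/(6·100000) = -13/1600 m
Load 2 — uniform load w=-13 kN/m over full span:
  y_2 = -wx²(x²-4Lx+6L²)/(24EI) = -(-13)·(20/3)²·((20/3)²-4·10·(20/3)+6·10²)/(24·100000) = 221/2430 m
Superposition: y = Σ y_i = 32201/388800 m ≈ 0.082822 m

y(20/3) = 32201/388800 m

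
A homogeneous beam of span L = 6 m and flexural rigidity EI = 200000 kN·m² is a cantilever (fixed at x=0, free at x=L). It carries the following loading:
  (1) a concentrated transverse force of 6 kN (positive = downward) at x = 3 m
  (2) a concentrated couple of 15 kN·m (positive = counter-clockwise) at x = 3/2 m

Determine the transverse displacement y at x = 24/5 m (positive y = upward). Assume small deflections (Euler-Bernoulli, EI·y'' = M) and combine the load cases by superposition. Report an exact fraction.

Load 1 — point force P=6 kN at a=3 m (b=L-a=3):
  y_1 = -Pa²(3x-a)/(6EI)  [x>a] = -6·3²·(3·(24/5)-3)/(6·200000) = -513/1000000 m
Load 2 — applied couple M₀=15 kN·m at a=3/2 m (b=L-a=9/2):
  y_2 = M₀a(2x-a)/(2EI)  [x>a] = 15·(3/2)·(2·(24/5)-(3/2))/(2·200000) = 729/1600000 m
Superposition: y = Σ y_i = -459/8000000 m ≈ -0.000057 m

y(24/5) = -459/8000000 m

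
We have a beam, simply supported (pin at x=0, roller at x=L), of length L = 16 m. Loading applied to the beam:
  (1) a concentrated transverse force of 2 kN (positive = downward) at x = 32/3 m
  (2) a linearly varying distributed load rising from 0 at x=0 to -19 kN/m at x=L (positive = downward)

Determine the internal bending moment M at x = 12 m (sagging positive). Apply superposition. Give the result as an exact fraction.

M(12) = -782/3 kN·m

Load 1 — point force P=2 kN at a=32/3 m (b=L-a=16/3):
  M_1 = Pa(L-x)/L  [x>a] = 2·(32/3)·(16-12)/16 = 16/3 kN·m
Load 2 — triangular load w₀=-19 kN/m (0→w₀ over full span):
  M_2 = w₀Lx/6 - w₀x³/(6L) = (-19)·16·12/6 - (-19)·12³/(6·16) = -266 kN·m
Superposition: M = Σ M_i = -782/3 kN·m ≈ -260.666667 kN·m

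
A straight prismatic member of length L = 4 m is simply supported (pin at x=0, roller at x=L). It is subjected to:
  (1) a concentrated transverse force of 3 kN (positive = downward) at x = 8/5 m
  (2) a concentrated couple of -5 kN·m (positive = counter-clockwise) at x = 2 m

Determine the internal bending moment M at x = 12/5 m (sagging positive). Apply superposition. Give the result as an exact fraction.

Load 1 — point force P=3 kN at a=8/5 m (b=L-a=12/5):
  M_1 = Pa(L-x)/L  [x>a] = 3·(8/5)·(4-(12/5))/4 = 48/25 kN·m
Load 2 — applied couple M₀=-5 kN·m at a=2 m (b=L-a=2):
  M_2 = M₀x/L - M₀  [x>a] = (-5)·(12/5)/4 - (-5) = 2 kN·m
Superposition: M = Σ M_i = 98/25 kN·m ≈ 3.920000 kN·m

M(12/5) = 98/25 kN·m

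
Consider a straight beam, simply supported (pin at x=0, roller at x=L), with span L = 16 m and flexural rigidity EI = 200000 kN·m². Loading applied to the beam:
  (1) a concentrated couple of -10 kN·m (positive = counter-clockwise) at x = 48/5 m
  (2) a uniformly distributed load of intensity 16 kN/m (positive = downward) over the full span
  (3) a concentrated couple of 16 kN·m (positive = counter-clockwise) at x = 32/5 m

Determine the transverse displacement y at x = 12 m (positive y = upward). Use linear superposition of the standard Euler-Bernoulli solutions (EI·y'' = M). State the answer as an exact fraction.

y(12) = -60217/1250000 m

Load 1 — applied couple M₀=-10 kN·m at a=48/5 m (b=L-a=32/5):
  y_1 = (M₀x³/(6L)-M₀(x-a)²/2+C₁x)/EI  [x>a] with C₁=M₀(3b²-L²)/(6L)=208/15 = ((-10)·12³/(6·16)-(-10)·(12-(48/5))²/2+(208/15)·12)/200000 = 19/250000 m
Load 2 — uniform load w=16 kN/m over full span:
  y_2 = -wx(L³-2Lx²+x³)/(24EI) = -16·12·(16³-2·16·12²+12³)/(24·200000) = -152/3125 m
Load 3 — applied couple M₀=16 kN·m at a=32/5 m (b=L-a=48/5):
  y_3 = (M₀x³/(6L)-M₀(x-a)²/2+C₁x)/EI  [x>a] with C₁=M₀(3b²-L²)/(6L)=256/75 = (16·12³/(6·16)-16·(12-(32/5))²/2+(256/75)·12)/200000 = 61/156250 m
Superposition: y = Σ y_i = -60217/1250000 m ≈ -0.048174 m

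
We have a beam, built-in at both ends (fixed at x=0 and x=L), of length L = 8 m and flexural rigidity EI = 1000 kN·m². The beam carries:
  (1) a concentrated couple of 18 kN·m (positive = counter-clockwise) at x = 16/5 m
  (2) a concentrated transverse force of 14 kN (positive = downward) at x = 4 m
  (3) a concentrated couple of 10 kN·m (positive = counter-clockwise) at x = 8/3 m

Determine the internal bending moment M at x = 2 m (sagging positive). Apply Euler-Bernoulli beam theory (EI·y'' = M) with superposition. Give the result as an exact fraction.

Load 1 — applied couple M₀=18 kN·m at a=16/5 m (b=L-a=24/5):
  M_1 = R_Ax - M_A  [x≤a] with R_A=81/25, M_A=54/25 = (81/25)·2 - (54/25) = 108/25 kN·m
Load 2 — point force P=14 kN at a=4 m (b=L-a=4):
  M_2 = Pb²(3a+b)x/L³ - Pab²/L²  [x≤a] = 14·4²·(3·4+4)·2/8³ - 14·4·4²/8² = 0 kN·m
Load 3 — applied couple M₀=10 kN·m at a=8/3 m (b=L-a=16/3):
  M_3 = R_Ax - M_A  [x≤a] with R_A=5/3, M_A=0 = (5/3)·2 - 0 = 10/3 kN·m
Superposition: M = Σ M_i = 574/75 kN·m ≈ 7.653333 kN·m

M(2) = 574/75 kN·m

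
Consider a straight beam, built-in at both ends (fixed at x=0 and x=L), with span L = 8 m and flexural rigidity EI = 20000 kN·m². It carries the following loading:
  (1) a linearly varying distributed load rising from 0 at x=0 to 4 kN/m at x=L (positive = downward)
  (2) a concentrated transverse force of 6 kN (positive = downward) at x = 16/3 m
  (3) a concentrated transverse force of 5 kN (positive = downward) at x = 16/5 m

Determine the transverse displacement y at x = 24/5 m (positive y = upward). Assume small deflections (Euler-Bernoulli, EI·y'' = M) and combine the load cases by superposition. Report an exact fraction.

y(24/5) = -62672/29296875 m

Load 1 — triangular load w₀=4 kN/m (0→w₀ over full span):
  y_1 = -w₀x²(L-x)²(x+2L)/(120LEI) = -4·(24/5)²·(8-(24/5))²·((24/5)+2·8)/(120·8·20000) = -9984/9765625 m
Load 2 — point force P=6 kN at a=16/3 m (b=L-a=8/3):
  y_2 = -Pb²x²(3aL-(3a+b)x)/(6L³EI)  [x≤a] = -6·(8/3)²·(24/5)²·(3·(16/3)·8-(3·(16/3)+(8/3))·(24/5))/(6·8³·20000) = -48/78125 m
Load 3 — point force P=5 kN at a=16/5 m (b=L-a=24/5):
  y_3 = -Pa²(L-x)²(3bL-(3b+a)(L-x))/(6L³EI)  [x>a] = -5·(16/5)²·(8-(24/5))²·(3·(24/5)·8-(3·(24/5)+(16/5))·(8-(24/5)))/(6·8³·20000) = -2944/5859375 m
Superposition: y = Σ y_i = -62672/29296875 m ≈ -0.002139 m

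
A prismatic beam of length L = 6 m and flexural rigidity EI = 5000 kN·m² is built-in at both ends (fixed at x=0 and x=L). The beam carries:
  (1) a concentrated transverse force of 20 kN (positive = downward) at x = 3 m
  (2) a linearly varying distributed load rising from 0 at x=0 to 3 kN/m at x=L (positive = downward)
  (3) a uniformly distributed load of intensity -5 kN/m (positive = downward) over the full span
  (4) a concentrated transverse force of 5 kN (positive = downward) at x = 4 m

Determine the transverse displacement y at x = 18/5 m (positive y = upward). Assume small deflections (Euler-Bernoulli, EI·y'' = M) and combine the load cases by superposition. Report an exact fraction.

Load 1 — point force P=20 kN at a=3 m (b=L-a=3):
  y_1 = -Pa²(L-x)²(3bL-(3b+a)(L-x))/(6L³EI)  [x>a] = -20·3²·(6-(18/5))²·(3·3·6-(3·3+3)·(6-(18/5)))/(6·6³·5000) = -63/15625 m
Load 2 — triangular load w₀=3 kN/m (0→w₀ over full span):
  y_2 = -w₀x²(L-x)²(x+2L)/(120LEI) = -3·(18/5)²·(6-(18/5))²·((18/5)+2·6)/(120·6·5000) = -9477/9765625 m
Load 3 — uniform load w=-5 kN/m over full span:
  y_3 = -wx²(L-x)²/(24EI) = -(-5)·(18/5)²·(6-(18/5))²/(24·5000) = 243/78125 m
Load 4 — point force P=5 kN at a=4 m (b=L-a=2):
  y_4 = -Pb²x²(3aL-(3a+b)x)/(6L³EI)  [x≤a] = -5·2²·(18/5)²·(3·4·6-(3·4+2)·(18/5))/(6·6³·5000) = -27/31250 m
Superposition: y = Σ y_i = -53829/19531250 m ≈ -0.002756 m

y(18/5) = -53829/19531250 m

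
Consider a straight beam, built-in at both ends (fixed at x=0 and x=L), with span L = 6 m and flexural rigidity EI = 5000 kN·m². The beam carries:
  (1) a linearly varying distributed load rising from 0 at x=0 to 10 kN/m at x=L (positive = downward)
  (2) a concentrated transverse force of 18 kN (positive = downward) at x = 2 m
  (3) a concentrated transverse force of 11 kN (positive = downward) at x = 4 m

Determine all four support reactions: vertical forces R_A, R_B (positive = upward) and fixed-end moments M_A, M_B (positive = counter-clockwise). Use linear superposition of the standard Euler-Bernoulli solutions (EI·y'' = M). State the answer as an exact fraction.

R_A = 680/27 kN, M_A = 296/9 kN·m, R_B = 913/27 kN, M_B = -322/9 kN·m

Load 1 — triangular load w₀=10 kN/m (0→w₀ over full span):
  R_A = 3w₀L/20 = 3·10·6/20 = 9 kN
  M_A = w₀L²/30 = 10·6²/30 = 12 kN·m
  R_B = 7w₀L/20 = 7·10·6/20 = 21 kN
  M_B = -w₀L²/20 = -10·6²/20 = -18 kN·m
Load 2 — point force P=18 kN at a=2 m (b=L-a=4):
  R_A = Pb²(3a+b)/L³ = 18·4²·(3·2+4)/6³ = 40/3 kN
  M_A = Pab²/L² = 18·2·4²/6² = 16 kN·m
  R_B = Pa²(a+3b)/L³ = 18·2²·(2+3·4)/6³ = 14/3 kN
  M_B = -Pa²b/L² = -18·2²·4/6² = -8 kN·m
Load 3 — point force P=11 kN at a=4 m (b=L-a=2):
  R_A = Pb²(3a+b)/L³ = 11·2²·(3·4+2)/6³ = 77/27 kN
  M_A = Pab²/L² = 11·4·2²/6² = 44/9 kN·m
  R_B = Pa²(a+3b)/L³ = 11·4²·(4+3·2)/6³ = 220/27 kN
  M_B = -Pa²b/L² = -11·4²·2/6² = -88/9 kN·m
Superposition: R_A = 680/27 kN, M_A = 296/9 kN·m, R_B = 913/27 kN, M_B = -322/9 kN·m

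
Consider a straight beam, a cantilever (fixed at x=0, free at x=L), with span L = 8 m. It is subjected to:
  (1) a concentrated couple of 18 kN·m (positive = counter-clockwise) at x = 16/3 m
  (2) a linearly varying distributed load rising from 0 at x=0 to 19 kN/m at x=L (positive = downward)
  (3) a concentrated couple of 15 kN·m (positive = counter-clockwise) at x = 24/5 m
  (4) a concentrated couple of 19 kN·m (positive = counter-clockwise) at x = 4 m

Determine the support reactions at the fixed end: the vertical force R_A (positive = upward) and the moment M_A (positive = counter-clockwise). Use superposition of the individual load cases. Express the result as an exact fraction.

R_A = 76 kN, M_A = 1060/3 kN·m

Load 1 — applied couple M₀=18 kN·m at a=16/3 m (b=L-a=8/3):
  R_A = 0 kN
  M_A = -M₀ = -18 kN·m
Load 2 — triangular load w₀=19 kN/m (0→w₀ over full span):
  R_A = w₀L/2 = 19·8/2 = 76 kN
  M_A = w₀L²/3 = 19·8²/3 = 1216/3 kN·m
Load 3 — applied couple M₀=15 kN·m at a=24/5 m (b=L-a=16/5):
  R_A = 0 kN
  M_A = -M₀ = -15 kN·m
Load 4 — applied couple M₀=19 kN·m at a=4 m (b=L-a=4):
  R_A = 0 kN
  M_A = -M₀ = -19 kN·m
Superposition: R_A = 76 kN, M_A = 1060/3 kN·m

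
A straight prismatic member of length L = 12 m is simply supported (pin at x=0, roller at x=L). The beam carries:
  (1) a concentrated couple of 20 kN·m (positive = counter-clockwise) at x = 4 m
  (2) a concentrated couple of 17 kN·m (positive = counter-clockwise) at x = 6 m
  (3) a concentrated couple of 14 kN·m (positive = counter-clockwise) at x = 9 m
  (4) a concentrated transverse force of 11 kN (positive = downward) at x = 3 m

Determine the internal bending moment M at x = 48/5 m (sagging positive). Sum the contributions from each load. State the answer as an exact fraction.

M(48/5) = -18/5 kN·m

Load 1 — applied couple M₀=20 kN·m at a=4 m (b=L-a=8):
  M_1 = M₀x/L - M₀  [x>a] = 20·(48/5)/12 - 20 = -4 kN·m
Load 2 — applied couple M₀=17 kN·m at a=6 m (b=L-a=6):
  M_2 = M₀x/L - M₀  [x>a] = 17·(48/5)/12 - 17 = -17/5 kN·m
Load 3 — applied couple M₀=14 kN·m at a=9 m (b=L-a=3):
  M_3 = M₀x/L - M₀  [x>a] = 14·(48/5)/12 - 14 = -14/5 kN·m
Load 4 — point force P=11 kN at a=3 m (b=L-a=9):
  M_4 = Pa(L-x)/L  [x>a] = 11·3·(12-(48/5))/12 = 33/5 kN·m
Superposition: M = Σ M_i = -18/5 kN·m ≈ -3.600000 kN·m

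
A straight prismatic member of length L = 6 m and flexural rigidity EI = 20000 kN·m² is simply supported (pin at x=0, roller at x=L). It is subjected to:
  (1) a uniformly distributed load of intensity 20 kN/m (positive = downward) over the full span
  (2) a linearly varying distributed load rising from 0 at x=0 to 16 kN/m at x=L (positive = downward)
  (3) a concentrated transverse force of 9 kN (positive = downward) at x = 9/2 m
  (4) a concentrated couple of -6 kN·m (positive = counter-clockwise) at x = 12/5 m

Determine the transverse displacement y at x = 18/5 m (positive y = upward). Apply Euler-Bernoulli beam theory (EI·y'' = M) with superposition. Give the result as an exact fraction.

Load 1 — uniform load w=20 kN/m over full span:
  y_1 = -wx(L³-2Lx²+x³)/(24EI) = -20·(18/5)·(6³-2·6·(18/5)²+(18/5)³)/(24·20000) = -2511/156250 m
Load 2 — triangular load w₀=16 kN/m (0→w₀ over full span):
  y_2 = -w₀x(7L⁴-10L²x²+3x⁴)/(360LEI) = -16·(18/5)·(7·6⁴-10·6²·(18/5)²+3·(18/5)⁴)/(360·6·20000) = -63936/9765625 m
Load 3 — point force P=9 kN at a=9/2 m (b=L-a=3/2):
  y_3 = -Pbx(L²-b²-x²)/(6LEI)  [x≤a] = -9·(3/2)·(18/5)·(6²-(3/2)²-(18/5)²)/(6·6·20000) = -56133/40000000 m
Load 4 — applied couple M₀=-6 kN·m at a=12/5 m (b=L-a=18/5):
  y_4 = (M₀x³/(6L)-M₀(x-a)²/2+C₁x)/EI  [x>a] with C₁=M₀(3b²-L²)/(6L)=-12/25 = ((-6)·(18/5)³/(6·6)-(-6)·((18/5)-(12/5))²/2+(-12/25)·(18/5))/20000 = -81/312500 m
Superposition: y = Σ y_i = -121399857/5000000000 m ≈ -0.024280 m

y(18/5) = -121399857/5000000000 m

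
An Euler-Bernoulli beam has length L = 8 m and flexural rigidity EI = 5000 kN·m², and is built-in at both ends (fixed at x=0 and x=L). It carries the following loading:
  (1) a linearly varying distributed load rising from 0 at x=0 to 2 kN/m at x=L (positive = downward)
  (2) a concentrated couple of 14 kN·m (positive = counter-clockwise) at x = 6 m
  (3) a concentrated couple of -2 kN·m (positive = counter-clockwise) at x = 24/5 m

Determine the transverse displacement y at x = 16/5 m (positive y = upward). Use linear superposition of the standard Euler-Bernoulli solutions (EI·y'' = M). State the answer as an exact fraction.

y(16/5) = -38622/9765625 m

Load 1 — triangular load w₀=2 kN/m (0→w₀ over full span):
  y_1 = -w₀x²(L-x)²(x+2L)/(120LEI) = -2·(16/5)²·(8-(16/5))²·((16/5)+2·8)/(120·8·5000) = -18432/9765625 m
Load 2 — applied couple M₀=14 kN·m at a=6 m (b=L-a=2):
  y_2 = (R_Ax³/6 - M_Ax²/2)/EI  [x≤a] with R_A=63/32, M_A=35/8 = ((63/32)·(16/5)³/6 - (35/8)·(16/5)²/2)/5000 = -182/78125 m
Load 3 — applied couple M₀=-2 kN·m at a=24/5 m (b=L-a=16/5):
  y_3 = (R_Ax³/6 - M_Ax²/2)/EI  [x≤a] with R_A=-9/25, M_A=-16/25 = ((-9/25)·(16/5)³/6 - (-16/25)·(16/5)²/2)/5000 = 512/1953125 m
Superposition: y = Σ y_i = -38622/9765625 m ≈ -0.003955 m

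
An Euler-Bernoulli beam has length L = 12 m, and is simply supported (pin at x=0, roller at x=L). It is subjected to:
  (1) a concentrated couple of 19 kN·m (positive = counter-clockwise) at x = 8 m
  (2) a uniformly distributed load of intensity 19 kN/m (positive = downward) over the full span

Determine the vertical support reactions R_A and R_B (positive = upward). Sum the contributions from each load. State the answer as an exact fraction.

R_A = 1387/12 kN, R_B = 1349/12 kN

Load 1 — applied couple M₀=19 kN·m at a=8 m (b=L-a=4):
  R_A = M₀/L = 19/12 kN
  R_B = -M₀/L = -19/12 kN
Load 2 — uniform load w=19 kN/m over full span:
  R_A = wL/2 = 19·12/2 = 114 kN
  R_B = wL/2 = 19·12/2 = 114 kN
Superposition: R_A = 1387/12 kN, R_B = 1349/12 kN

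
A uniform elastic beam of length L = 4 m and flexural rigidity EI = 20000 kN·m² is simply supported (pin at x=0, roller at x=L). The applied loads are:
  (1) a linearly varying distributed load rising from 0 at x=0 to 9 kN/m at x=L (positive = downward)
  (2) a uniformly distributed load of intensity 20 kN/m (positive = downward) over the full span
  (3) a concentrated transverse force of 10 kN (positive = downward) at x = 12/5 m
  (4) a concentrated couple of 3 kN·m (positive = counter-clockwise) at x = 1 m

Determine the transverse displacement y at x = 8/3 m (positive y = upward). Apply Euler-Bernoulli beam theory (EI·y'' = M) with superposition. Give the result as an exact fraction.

y(8/3) = -981563/243000000 m

Load 1 — triangular load w₀=9 kN/m (0→w₀ over full span):
  y_1 = -w₀x(7L⁴-10L²x²+3x⁴)/(360LEI) = -9·(8/3)·(7·4⁴-10·4²·(8/3)²+3·(8/3)⁴)/(360·4·20000) = -34/50625 m
Load 2 — uniform load w=20 kN/m over full span:
  y_2 = -wx(L³-2Lx²+x³)/(24EI) = -20·(8/3)·(4³-2·4·(8/3)²+(8/3)³)/(24·20000) = -88/30375 m
Load 3 — point force P=10 kN at a=12/5 m (b=L-a=8/5):
  y_3 = -Pa(L-x)(2Lx-a²-x²)/(6LEI)  [x>a] = -10·(12/5)·(4-(8/3))·(2·4·(8/3)-(12/5)²-(8/3)²)/(6·4·20000) = -238/421875 m
Load 4 — applied couple M₀=3 kN·m at a=1 m (b=L-a=3):
  y_4 = (M₀x³/(6L)-M₀(x-a)²/2+C₁x)/EI  [x>a] with C₁=M₀(3b²-L²)/(6L)=11/8 = (3·(8/3)³/(6·4)-3·((8/3)-1)²/2+(11/8)·(8/3))/20000 = 101/1080000 m
Superposition: y = Σ y_i = -981563/243000000 m ≈ -0.004039 m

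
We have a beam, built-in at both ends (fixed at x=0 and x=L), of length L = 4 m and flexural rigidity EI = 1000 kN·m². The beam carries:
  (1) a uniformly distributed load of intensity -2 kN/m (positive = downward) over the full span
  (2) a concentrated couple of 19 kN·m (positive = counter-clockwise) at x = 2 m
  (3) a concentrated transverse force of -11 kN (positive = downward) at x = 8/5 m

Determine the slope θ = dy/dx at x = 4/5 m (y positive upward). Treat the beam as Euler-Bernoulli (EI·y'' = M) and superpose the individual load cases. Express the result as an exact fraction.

Load 1 — uniform load w=-2 kN/m over full span:
  θ_1 = -wx(L-x)(L-2x)/(12EI) = -(-2)·(4/5)·(4-(4/5))·(4-2·(4/5))/(12·1000) = 16/15625 rad
Load 2 — applied couple M₀=19 kN·m at a=2 m (b=L-a=2):
  θ_2 = (R_Ax²/2 - M_Ax)/EI  [x≤a] with R_A=57/8, M_A=19/4 = ((57/8)·(4/5)²/2 - (19/4)·(4/5))/1000 = -19/12500 rad
Load 3 — point force P=-11 kN at a=8/5 m (b=L-a=12/5):
  θ_3 = -Pb²x(2aL-(3a+b)x)/(2L³EI)  [x≤a] = -(-11)·(12/5)²·(4/5)·(2·(8/5)·4-(3·(8/5)+(12/5))·(4/5))/(2·4³·1000) = 1089/390625 rad
Superposition: θ = Σ θ_i = 3581/1562500 rad ≈ 0.002292 rad

θ(4/5) = 3581/1562500 rad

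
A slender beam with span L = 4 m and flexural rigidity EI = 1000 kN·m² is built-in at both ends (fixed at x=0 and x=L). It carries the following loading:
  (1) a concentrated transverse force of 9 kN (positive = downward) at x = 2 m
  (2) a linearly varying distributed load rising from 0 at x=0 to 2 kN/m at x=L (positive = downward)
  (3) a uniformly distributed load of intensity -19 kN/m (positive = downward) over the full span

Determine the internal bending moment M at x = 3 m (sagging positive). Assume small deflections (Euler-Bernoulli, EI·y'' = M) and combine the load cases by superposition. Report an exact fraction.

M(3) = -173/60 kN·m

Load 1 — point force P=9 kN at a=2 m (b=L-a=2):
  M_1 = Pa²(a+3b)(L-x)/L³ - Pa²b/L²  [x>a] = 9·2²·(2+3·2)·(4-3)/4³ - 9·2²·2/4² = 0 kN·m
Load 2 — triangular load w₀=2 kN/m (0→w₀ over full span):
  M_2 = 3w₀Lx/20 - w₀L²/30 - w₀x³/(6L) = 3·2·4·3/20 - 2·4²/30 - 2·3³/(6·4) = 17/60 kN·m
Load 3 — uniform load w=-19 kN/m over full span:
  M_3 = wLx/2 - wL²/12 - wx²/2 = (-19)·4·3/2 - (-19)·4²/12 - (-19)·3²/2 = -19/6 kN·m
Superposition: M = Σ M_i = -173/60 kN·m ≈ -2.883333 kN·m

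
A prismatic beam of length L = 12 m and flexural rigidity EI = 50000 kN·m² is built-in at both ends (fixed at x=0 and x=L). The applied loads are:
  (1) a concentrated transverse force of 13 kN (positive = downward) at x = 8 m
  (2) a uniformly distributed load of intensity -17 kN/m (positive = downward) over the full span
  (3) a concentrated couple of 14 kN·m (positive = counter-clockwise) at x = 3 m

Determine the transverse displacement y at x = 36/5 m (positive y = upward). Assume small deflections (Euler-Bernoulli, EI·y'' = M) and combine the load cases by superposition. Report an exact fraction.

Load 1 — point force P=13 kN at a=8 m (b=L-a=4):
  y_1 = -Pb²x²(3aL-(3a+b)x)/(6L³EI)  [x≤a] = -13·4²·(36/5)²·(3·8·12-(3·8+4)·(36/5))/(6·12³·50000) = -702/390625 m
Load 2 — uniform load w=-17 kN/m over full span:
  y_2 = -wx²(L-x)²/(24EI) = -(-17)·(36/5)²·(12-(36/5))²/(24·50000) = 33048/1953125 m
Load 3 — applied couple M₀=14 kN·m at a=3 m (b=L-a=9):
  y_3 = (R_Ax³/6 - M_Ax²/2 - M₀(x-a)²/2)/EI  [x>a] with R_A=21/16, M_A=-21/8 = ((21/16)·(36/5)³/6 - (-21/8)·(36/5)²/2 - 14·((36/5)-3)²/2)/50000 = 819/1562500 m
Superposition: y = Σ y_i = 122247/7812500 m ≈ 0.015648 m

y(36/5) = 122247/7812500 m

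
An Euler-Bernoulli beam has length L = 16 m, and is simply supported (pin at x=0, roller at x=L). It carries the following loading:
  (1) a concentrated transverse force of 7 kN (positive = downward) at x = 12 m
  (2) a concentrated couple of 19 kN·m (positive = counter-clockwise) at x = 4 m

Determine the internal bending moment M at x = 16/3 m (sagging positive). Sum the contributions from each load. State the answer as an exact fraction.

M(16/3) = -10/3 kN·m

Load 1 — point force P=7 kN at a=12 m (b=L-a=4):
  M_1 = Pbx/L  [x≤a] = 7·4·(16/3)/16 = 28/3 kN·m
Load 2 — applied couple M₀=19 kN·m at a=4 m (b=L-a=12):
  M_2 = M₀x/L - M₀  [x>a] = 19·(16/3)/16 - 19 = -38/3 kN·m
Superposition: M = Σ M_i = -10/3 kN·m ≈ -3.333333 kN·m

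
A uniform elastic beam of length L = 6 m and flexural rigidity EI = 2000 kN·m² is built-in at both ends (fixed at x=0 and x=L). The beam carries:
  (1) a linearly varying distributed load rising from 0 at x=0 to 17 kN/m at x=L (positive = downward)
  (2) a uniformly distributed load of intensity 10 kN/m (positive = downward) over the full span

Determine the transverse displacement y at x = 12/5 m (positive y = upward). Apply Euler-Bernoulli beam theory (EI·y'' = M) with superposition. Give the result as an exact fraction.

y(12/5) = -55161/1953125 m

Load 1 — triangular load w₀=17 kN/m (0→w₀ over full span):
  y_1 = -w₀x²(L-x)²(x+2L)/(120LEI) = -17·(12/5)²·(6-(12/5))²·((12/5)+2·6)/(120·6·2000) = -24786/1953125 m
Load 2 — uniform load w=10 kN/m over full span:
  y_2 = -wx²(L-x)²/(24EI) = -10·(12/5)²·(6-(12/5))²/(24·2000) = -243/15625 m
Superposition: y = Σ y_i = -55161/1953125 m ≈ -0.028242 m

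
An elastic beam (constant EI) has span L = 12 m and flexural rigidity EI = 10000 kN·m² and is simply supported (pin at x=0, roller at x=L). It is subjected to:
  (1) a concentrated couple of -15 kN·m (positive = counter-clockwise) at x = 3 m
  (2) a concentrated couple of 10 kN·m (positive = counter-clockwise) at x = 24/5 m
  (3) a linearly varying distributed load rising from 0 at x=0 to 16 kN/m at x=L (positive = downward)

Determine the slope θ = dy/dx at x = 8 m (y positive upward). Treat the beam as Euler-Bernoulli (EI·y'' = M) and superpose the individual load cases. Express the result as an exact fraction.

θ(8) = 19403/720000 rad

Load 1 — applied couple M₀=-15 kN·m at a=3 m (b=L-a=9):
  θ_1 = (M₀x²/(2L)-M₀(x-a)+C₁)/EI  [x>a] with C₁=M₀(3b²-L²)/(6L)=-165/8 = ((-15)·8²/(2·12)-(-15)·(8-3)+(-165/8))/10000 = 23/16000 rad
Load 2 — applied couple M₀=10 kN·m at a=24/5 m (b=L-a=36/5):
  θ_2 = (M₀x²/(2L)-M₀(x-a)+C₁)/EI  [x>a] with C₁=M₀(3b²-L²)/(6L)=8/5 = (10·8²/(2·12)-10·(8-(24/5))+(8/5))/10000 = -7/18750 rad
Load 3 — triangular load w₀=16 kN/m (0→w₀ over full span):
  θ_3 = -w₀(7L⁴-30L²x²+15x⁴)/(360LEI) = -16·(7·12⁴-30·12²·8²+15·8⁴)/(360·12·10000) = 728/28125 rad
Superposition: θ = Σ θ_i = 19403/720000 rad ≈ 0.026949 rad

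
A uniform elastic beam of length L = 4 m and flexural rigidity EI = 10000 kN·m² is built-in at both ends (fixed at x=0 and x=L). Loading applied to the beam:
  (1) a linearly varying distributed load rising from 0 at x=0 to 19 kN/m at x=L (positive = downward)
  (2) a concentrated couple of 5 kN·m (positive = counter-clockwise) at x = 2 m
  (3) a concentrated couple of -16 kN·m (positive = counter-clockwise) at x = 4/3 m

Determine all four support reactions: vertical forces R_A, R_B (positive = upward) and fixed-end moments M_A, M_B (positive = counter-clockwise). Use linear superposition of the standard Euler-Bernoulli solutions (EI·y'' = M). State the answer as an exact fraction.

R_A = 953/120 kN, M_A = 683/60 kN·m, R_B = 3607/120 kN, M_B = -1157/60 kN·m

Load 1 — triangular load w₀=19 kN/m (0→w₀ over full span):
  R_A = 3w₀L/20 = 3·19·4/20 = 57/5 kN
  M_A = w₀L²/30 = 19·4²/30 = 152/15 kN·m
  R_B = 7w₀L/20 = 7·19·4/20 = 133/5 kN
  M_B = -w₀L²/20 = -19·4²/20 = -76/5 kN·m
Load 2 — applied couple M₀=5 kN·m at a=2 m (b=L-a=2):
  R_A = 6M₀ab/L³ = 6·5·2·2/4³ = 15/8 kN
  M_A = M₀b(2a-b)/L² = 5·2·(2·2-2)/4² = 5/4 kN·m
  R_B = -6M₀ab/L³ = -6·5·2·2/4³ = -15/8 kN
  M_B = M₀a(2b-a)/L² = 5·2·(2·2-2)/4² = 5/4 kN·m
Load 3 — applied couple M₀=-16 kN·m at a=4/3 m (b=L-a=8/3):
  R_A = 6M₀ab/L³ = 6·(-16)·(4/3)·(8/3)/4³ = -16/3 kN
  M_A = M₀b(2a-b)/L² = (-16)·(8/3)·(2·(4/3)-(8/3))/4² = 0 kN·m
  R_B = -6M₀ab/L³ = -6·(-16)·(4/3)·(8/3)/4³ = 16/3 kN
  M_B = M₀a(2b-a)/L² = (-16)·(4/3)·(2·(8/3)-(4/3))/4² = -16/3 kN·m
Superposition: R_A = 953/120 kN, M_A = 683/60 kN·m, R_B = 3607/120 kN, M_B = -1157/60 kN·m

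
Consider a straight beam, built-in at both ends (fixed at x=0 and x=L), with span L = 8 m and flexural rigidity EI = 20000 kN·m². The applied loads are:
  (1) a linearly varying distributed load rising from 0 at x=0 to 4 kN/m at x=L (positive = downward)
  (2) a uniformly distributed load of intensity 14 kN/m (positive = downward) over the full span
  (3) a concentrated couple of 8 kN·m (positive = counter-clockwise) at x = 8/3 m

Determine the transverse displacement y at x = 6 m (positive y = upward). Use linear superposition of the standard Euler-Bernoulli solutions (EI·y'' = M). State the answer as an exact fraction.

Load 1 — triangular load w₀=4 kN/m (0→w₀ over full span):
  y_1 = -w₀x²(L-x)²(x+2L)/(120LEI) = -4·6²·(8-6)²·(6+2·8)/(120·8·20000) = -33/50000 m
Load 2 — uniform load w=14 kN/m over full span:
  y_2 = -wx²(L-x)²/(24EI) = -14·6²·(8-6)²/(24·20000) = -21/5000 m
Load 3 — applied couple M₀=8 kN·m at a=8/3 m (b=L-a=16/3):
  y_3 = (R_Ax³/6 - M_Ax²/2 - M₀(x-a)²/2)/EI  [x>a] with R_A=4/3, M_A=0 = ((4/3)·6³/6 - 0·6²/2 - 8·(6-(8/3))²/2)/20000 = 1/5625 m
Superposition: y = Σ y_i = -2107/450000 m ≈ -0.004682 m

y(6) = -2107/450000 m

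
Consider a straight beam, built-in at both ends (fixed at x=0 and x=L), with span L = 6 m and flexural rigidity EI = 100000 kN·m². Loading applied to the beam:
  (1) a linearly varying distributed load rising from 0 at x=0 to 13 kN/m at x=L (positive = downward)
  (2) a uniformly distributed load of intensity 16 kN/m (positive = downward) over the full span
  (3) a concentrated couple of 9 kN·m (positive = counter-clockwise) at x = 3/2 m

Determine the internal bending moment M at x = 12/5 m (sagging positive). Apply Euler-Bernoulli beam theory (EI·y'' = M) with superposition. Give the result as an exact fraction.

Load 1 — triangular load w₀=13 kN/m (0→w₀ over full span):
  M_1 = 3w₀Lx/20 - w₀L²/30 - w₀x³/(6L) = 3·13·6·(12/5)/20 - 13·6²/30 - 13·(12/5)³/(6·6) = 936/125 kN·m
Load 2 — uniform load w=16 kN/m over full span:
  M_2 = wLx/2 - wL²/12 - wx²/2 = 16·6·(12/5)/2 - 16·6²/12 - 16·(12/5)²/2 = 528/25 kN·m
Load 3 — applied couple M₀=9 kN·m at a=3/2 m (b=L-a=9/2):
  M_3 = R_Ax - M_A - M₀  [x>a] with R_A=27/16, M_A=-27/16 = (27/16)·(12/5) - (-27/16) - 9 = -261/80 kN·m
Superposition: M = Σ M_i = 50691/2000 kN·m ≈ 25.345500 kN·m

M(12/5) = 50691/2000 kN·m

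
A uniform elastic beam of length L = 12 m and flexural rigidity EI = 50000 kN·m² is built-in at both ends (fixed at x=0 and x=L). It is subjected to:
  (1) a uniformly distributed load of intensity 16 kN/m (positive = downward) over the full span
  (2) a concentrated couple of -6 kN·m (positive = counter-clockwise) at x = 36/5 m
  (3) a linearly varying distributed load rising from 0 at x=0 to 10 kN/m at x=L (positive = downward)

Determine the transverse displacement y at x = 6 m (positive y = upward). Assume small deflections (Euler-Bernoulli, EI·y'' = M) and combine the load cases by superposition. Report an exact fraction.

y(6) = -14067/625000 m

Load 1 — uniform load w=16 kN/m over full span:
  y_1 = -wx²(L-x)²/(24EI) = -16·6²·(12-6)²/(24·50000) = -54/3125 m
Load 2 — applied couple M₀=-6 kN·m at a=36/5 m (b=L-a=24/5):
  y_2 = (R_Ax³/6 - M_Ax²/2)/EI  [x≤a] with R_A=-18/25, M_A=-48/25 = ((-18/25)·6³/6 - (-48/25)·6²/2)/50000 = 27/156250 m
Load 3 — triangular load w₀=10 kN/m (0→w₀ over full span):
  y_3 = -w₀x²(L-x)²(x+2L)/(120LEI) = -10·6²·(12-6)²·(6+2·12)/(120·12·50000) = -27/5000 m
Superposition: y = Σ y_i = -14067/625000 m ≈ -0.022507 m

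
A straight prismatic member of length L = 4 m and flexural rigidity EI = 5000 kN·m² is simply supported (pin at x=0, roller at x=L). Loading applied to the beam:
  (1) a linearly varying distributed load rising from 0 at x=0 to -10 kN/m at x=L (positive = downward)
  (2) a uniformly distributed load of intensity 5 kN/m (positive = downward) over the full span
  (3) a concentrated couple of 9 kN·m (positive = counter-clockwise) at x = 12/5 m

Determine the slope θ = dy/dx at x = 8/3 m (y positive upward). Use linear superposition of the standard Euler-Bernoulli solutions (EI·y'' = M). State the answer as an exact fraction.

θ(8/3) = 8833/15187500 rad

Load 1 — triangular load w₀=-10 kN/m (0→w₀ over full span):
  θ_1 = -w₀(7L⁴-30L²x²+15x⁴)/(360LEI) = -(-10)·(7·4⁴-30·4²·(8/3)²+15·(8/3)⁴)/(360·4·5000) = -182/151875 rad
Load 2 — uniform load w=5 kN/m over full span:
  θ_2 = -w(L³-6Lx²+4x³)/(24EI) = -5·(4³-6·4·(8/3)²+4·(8/3)³)/(24·5000) = 13/10125 rad
Load 3 — applied couple M₀=9 kN·m at a=12/5 m (b=L-a=8/5):
  θ_3 = (M₀x²/(2L)-M₀(x-a)+C₁)/EI  [x>a] with C₁=M₀(3b²-L²)/(6L)=-78/25 = (9·(8/3)²/(2·4)-9·((8/3)-(12/5))+(-78/25))/5000 = 31/62500 rad
Superposition: θ = Σ θ_i = 8833/15187500 rad ≈ 0.000582 rad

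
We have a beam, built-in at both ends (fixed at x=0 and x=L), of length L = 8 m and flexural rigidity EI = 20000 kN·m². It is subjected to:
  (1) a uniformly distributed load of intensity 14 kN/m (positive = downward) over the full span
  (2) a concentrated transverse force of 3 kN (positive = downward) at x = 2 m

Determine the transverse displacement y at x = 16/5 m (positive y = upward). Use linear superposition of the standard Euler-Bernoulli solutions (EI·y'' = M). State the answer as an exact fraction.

Load 1 — uniform load w=14 kN/m over full span:
  y_1 = -wx²(L-x)²/(24EI) = -14·(16/5)²·(8-(16/5))²/(24·20000) = -2688/390625 m
Load 2 — point force P=3 kN at a=2 m (b=L-a=6):
  y_2 = -Pa²(L-x)²(3bL-(3b+a)(L-x))/(6L³EI)  [x>a] = -3·2²·(8-(16/5))²·(3·6·8-(3·6+2)·(8-(16/5)))/(6·8³·20000) = -27/125000 m
Superposition: y = Σ y_i = -22179/3125000 m ≈ -0.007097 m

y(16/5) = -22179/3125000 m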